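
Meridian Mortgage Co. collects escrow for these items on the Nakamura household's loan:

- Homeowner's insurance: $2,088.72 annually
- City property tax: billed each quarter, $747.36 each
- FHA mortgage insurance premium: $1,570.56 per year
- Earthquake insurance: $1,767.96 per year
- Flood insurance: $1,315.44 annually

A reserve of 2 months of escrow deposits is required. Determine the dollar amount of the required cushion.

$1,622.02

Homeowner's insurance — $2,088.72 per year
City property tax — $747.36 × 4 = $2,989.44 per year
FHA mortgage insurance premium — $1,570.56 per year
Earthquake insurance — $1,767.96 per year
Flood insurance — $1,315.44 per year
Total annual escrow = $9,732.12
Monthly = $9,732.12 ÷ 12 = $811.01
Cushion = 2 × $811.01 = $1,622.02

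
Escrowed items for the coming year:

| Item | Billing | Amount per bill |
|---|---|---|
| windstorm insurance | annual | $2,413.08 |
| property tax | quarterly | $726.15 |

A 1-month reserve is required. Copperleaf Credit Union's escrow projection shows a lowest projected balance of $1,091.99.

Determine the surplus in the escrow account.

Windstorm insurance — $2,413.08 annually
Property tax — $726.15 × 4 = $2,904.60 annually
Total per year = $2,413.08 + $2,904.60 = $5,317.68
Monthly = $5,317.68 ÷ 12 = $443.14
Required reserve = 1 × $443.14 = $443.14
Surplus = $1,091.99 − $443.14 = $648.85

$648.85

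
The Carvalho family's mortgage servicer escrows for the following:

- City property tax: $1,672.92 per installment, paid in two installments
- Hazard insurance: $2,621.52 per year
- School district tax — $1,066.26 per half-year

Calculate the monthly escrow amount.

$674.99

City property tax = $1,672.92 × 2 = $3,345.84 annually
Hazard insurance = $2,621.52 annually
School district tax = $1,066.26 × 2 = $2,132.52 annually
Combined annual = $8,099.88
Monthly escrow = $8,099.88 ÷ 12 = $674.99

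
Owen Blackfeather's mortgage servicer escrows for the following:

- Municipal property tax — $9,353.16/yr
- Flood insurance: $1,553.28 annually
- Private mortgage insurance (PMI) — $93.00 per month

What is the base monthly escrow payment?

Municipal property tax: $9,353.16 per year
Flood insurance: $1,553.28 per year
Private mortgage insurance (PMI): $93.00 × 12 = $1,116.00 per year
Combined annual = $9,353.16 + $1,553.28 + $1,116.00 = $12,022.44
Per month = $12,022.44 / 12 = $1,001.87

$1,001.87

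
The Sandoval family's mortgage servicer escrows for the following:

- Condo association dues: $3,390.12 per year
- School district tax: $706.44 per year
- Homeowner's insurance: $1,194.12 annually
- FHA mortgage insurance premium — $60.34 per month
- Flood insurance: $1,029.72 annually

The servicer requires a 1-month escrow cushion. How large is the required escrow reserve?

Condo association dues — $3,390.12 annually
School district tax — $706.44 annually
Homeowner's insurance — $1,194.12 annually
FHA mortgage insurance premium — $60.34 × 12 = $724.08 annually
Flood insurance — $1,029.72 annually
Annual escrow total = $7,044.48
Monthly escrow = $7,044.48 ÷ 12 = $587.04
Required cushion = 1 × $587.04 = $587.04

$587.04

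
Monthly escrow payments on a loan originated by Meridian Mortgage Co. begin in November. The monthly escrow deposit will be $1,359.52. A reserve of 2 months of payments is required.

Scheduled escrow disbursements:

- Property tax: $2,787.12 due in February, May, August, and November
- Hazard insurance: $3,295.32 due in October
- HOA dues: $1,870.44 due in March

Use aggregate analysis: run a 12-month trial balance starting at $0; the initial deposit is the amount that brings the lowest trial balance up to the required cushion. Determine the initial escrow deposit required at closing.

Cushion = 2 × $1,359.52 = $2,719.04
Trial balance (start $0, +$1,359.52 each month, − disbursements):
  Nov: +$1,359.52 − $2,787.12 → -$1,427.60
  Dec: +$1,359.52 → -$68.08
  Jan: +$1,359.52 → $1,291.44
  Feb: +$1,359.52 − $2,787.12 → -$136.16
  Mar: +$1,359.52 − $1,870.44 → -$647.08
  Apr: +$1,359.52 → $712.44
  May: +$1,359.52 − $2,787.12 → -$715.16
  Jun: +$1,359.52 → $644.36
  Jul: +$1,359.52 → $2,003.88
  Aug: +$1,359.52 − $2,787.12 → $576.28
  Sep: +$1,359.52 → $1,935.80
  Oct: +$1,359.52 − $3,295.32 → $0.00
Lowest trial balance = -$1,427.60 (Nov)
Initial deposit = cushion − low point = $2,719.04 − (-$1,427.60) = $4,146.64

$4,146.64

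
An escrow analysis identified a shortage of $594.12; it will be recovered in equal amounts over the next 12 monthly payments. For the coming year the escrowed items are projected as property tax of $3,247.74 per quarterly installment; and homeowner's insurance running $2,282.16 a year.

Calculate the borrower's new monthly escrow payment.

$1,322.27

Property tax: $3,247.74 × 4 = $12,990.96 annually
Homeowner's insurance: $2,282.16 annually
Total per year = $15,273.12
Monthly escrow = $15,273.12 / 12 = $1,272.76
Shortage spread = $594.12 ÷ 12 = $49.51/mo
Adjusted monthly = $1,272.76 + $49.51 = $1,322.27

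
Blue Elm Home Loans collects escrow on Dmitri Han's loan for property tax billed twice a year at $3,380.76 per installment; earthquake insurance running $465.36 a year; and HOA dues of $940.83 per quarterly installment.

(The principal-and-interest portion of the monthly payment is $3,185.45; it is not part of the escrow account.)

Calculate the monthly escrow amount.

Property tax = $3,380.76 × 2 = $6,761.52 per year
Earthquake insurance = $465.36 per year
HOA dues = $940.83 × 4 = $3,763.32 per year
Yearly total = $10,990.20
Per month = $10,990.20 / 12 = $915.85

$915.85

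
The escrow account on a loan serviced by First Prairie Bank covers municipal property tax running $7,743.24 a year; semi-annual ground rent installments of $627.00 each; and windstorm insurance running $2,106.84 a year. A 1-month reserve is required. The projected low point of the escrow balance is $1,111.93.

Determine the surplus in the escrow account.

Municipal property tax = $7,743.24
Ground rent = $627.00 × 2 = $1,254.00
Windstorm insurance = $2,106.84
Total per year = $7,743.24 + $1,254.00 + $2,106.84 = $11,104.08
Monthly escrow = $11,104.08 / 12 = $925.34
Cushion = 1 × $925.34 = $925.34
Surplus = $1,111.93 − $925.34 = $186.59

$186.59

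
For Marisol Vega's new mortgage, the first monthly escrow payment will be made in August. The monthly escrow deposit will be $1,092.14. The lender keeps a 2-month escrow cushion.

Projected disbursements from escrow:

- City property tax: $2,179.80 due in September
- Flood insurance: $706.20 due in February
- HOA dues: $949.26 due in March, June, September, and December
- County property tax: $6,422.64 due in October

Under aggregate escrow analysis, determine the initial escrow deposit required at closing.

$8,459.56

Cushion = 2 × $1,092.14 = $2,184.28
Trial balance (start $0, +$1,092.14 each month, − disbursements):
  Aug: +$1,092.14 → $1,092.14
  Sep: +$1,092.14 − $3,129.06 → -$944.78
  Oct: +$1,092.14 − $6,422.64 → -$6,275.28
  Nov: +$1,092.14 → -$5,183.14
  Dec: +$1,092.14 − $949.26 → -$5,040.26
  Jan: +$1,092.14 → -$3,948.12
  Feb: +$1,092.14 − $706.20 → -$3,562.18
  Mar: +$1,092.14 − $949.26 → -$3,419.30
  Apr: +$1,092.14 → -$2,327.16
  May: +$1,092.14 → -$1,235.02
  Jun: +$1,092.14 − $949.26 → -$1,092.14
  Jul: +$1,092.14 → $0.00
Lowest trial balance = -$6,275.28 (Oct)
Initial deposit = cushion − low point = $2,184.28 − (-$6,275.28) = $8,459.56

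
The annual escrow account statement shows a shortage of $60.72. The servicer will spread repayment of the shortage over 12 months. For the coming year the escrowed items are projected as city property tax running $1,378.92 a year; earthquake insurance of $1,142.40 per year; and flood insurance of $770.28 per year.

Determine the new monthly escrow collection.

City property tax — $1,378.92 annually
Earthquake insurance — $1,142.40 annually
Flood insurance — $770.28 annually
Combined annual = $3,291.60
Monthly escrow = $3,291.60 / 12 = $274.30
Monthly shortage recovery: $60.72 ÷ 12 = $5.06
New monthly escrow = $274.30 + $5.06 = $279.36

$279.36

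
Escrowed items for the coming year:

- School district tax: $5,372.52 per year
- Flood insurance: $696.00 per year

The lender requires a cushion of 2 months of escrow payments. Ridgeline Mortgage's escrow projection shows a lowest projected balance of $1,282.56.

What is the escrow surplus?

School district tax = $5,372.52 per year
Flood insurance = $696.00 per year
Total annual escrow = $6,068.52
Base monthly escrow = $6,068.52 / 12 = $505.71
Required cushion = 2 × $505.71 = $1,011.42
Surplus = $1,282.56 − $1,011.42 = $271.14

$271.14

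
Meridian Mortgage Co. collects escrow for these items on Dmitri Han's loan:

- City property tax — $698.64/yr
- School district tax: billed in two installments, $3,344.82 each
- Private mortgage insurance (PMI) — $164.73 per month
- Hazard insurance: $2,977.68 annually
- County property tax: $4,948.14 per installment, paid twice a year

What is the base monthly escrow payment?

$1,853.25

City property tax = $698.64
School district tax = $3,344.82 × 2 = $6,689.64
Private mortgage insurance (PMI) = $164.73 × 12 = $1,976.76
Hazard insurance = $2,977.68
County property tax = $4,948.14 × 2 = $9,896.28
Total per year = $698.64 + $6,689.64 + $1,976.76 + $2,977.68 + $9,896.28 = $22,239.00
Base monthly escrow = $22,239.00 ÷ 12 = $1,853.25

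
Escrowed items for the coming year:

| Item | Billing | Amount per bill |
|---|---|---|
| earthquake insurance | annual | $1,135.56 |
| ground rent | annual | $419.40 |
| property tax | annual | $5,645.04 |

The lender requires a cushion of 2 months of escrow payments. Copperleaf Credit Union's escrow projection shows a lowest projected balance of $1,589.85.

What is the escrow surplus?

Earthquake insurance = $1,135.56
Ground rent = $419.40
Property tax = $5,645.04
Yearly total = $1,135.56 + $419.40 + $5,645.04 = $7,200.00
Base monthly escrow = $7,200.00 ÷ 12 = $600.00
Required cushion = 2 × $600.00 = $1,200.00
Surplus = $1,589.85 − $1,200.00 = $389.85

$389.85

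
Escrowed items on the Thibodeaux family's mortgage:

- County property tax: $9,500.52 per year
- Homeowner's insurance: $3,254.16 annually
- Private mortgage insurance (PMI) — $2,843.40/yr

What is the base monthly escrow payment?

County property tax: $9,500.52
Homeowner's insurance: $3,254.16
Private mortgage insurance (PMI): $2,843.40
Annual escrow total = $15,598.08
Base monthly escrow = $15,598.08 / 12 = $1,299.84

$1,299.84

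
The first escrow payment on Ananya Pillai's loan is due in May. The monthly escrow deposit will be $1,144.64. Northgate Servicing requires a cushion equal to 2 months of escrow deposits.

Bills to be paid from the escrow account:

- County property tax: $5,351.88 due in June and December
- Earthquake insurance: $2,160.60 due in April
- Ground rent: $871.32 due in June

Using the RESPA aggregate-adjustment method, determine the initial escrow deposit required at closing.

Cushion = 2 × $1,144.64 = $2,289.28
Trial balance (start $0, +$1,144.64 each month, − disbursements):
  May: +$1,144.64 → $1,144.64
  Jun: +$1,144.64 − $6,223.20 → -$3,933.92
  Jul: +$1,144.64 → -$2,789.28
  Aug: +$1,144.64 → -$1,644.64
  Sep: +$1,144.64 → -$500.00
  Oct: +$1,144.64 → $644.64
  Nov: +$1,144.64 → $1,789.28
  Dec: +$1,144.64 − $5,351.88 → -$2,417.96
  Jan: +$1,144.64 → -$1,273.32
  Feb: +$1,144.64 → -$128.68
  Mar: +$1,144.64 → $1,015.96
  Apr: +$1,144.64 − $2,160.60 → $0.00
Lowest trial balance = -$3,933.92 (Jun)
Initial deposit = cushion − low point = $2,289.28 − (-$3,933.92) = $6,223.20

$6,223.20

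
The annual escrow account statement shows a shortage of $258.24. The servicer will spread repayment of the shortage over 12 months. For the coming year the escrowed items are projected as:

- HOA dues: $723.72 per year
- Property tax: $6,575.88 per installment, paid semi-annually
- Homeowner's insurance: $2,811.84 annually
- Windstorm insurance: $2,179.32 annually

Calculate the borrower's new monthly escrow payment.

$1,593.74

HOA dues: $723.72 annually
Property tax: $6,575.88 × 2 = $13,151.76 annually
Homeowner's insurance: $2,811.84 annually
Windstorm insurance: $2,179.32 annually
Total per year = $18,866.64
Monthly = $18,866.64 ÷ 12 = $1,572.22
Shortage spread = $258.24 / 12 = $21.52/mo
Adjusted monthly = $1,572.22 + $21.52 = $1,593.74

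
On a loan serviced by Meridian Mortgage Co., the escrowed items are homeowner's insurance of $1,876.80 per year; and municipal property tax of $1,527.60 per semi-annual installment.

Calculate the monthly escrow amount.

Homeowner's insurance = $1,876.80 per year
Municipal property tax = $1,527.60 × 2 = $3,055.20 per year
Total annual escrow = $4,932.00
Per month = $4,932.00 ÷ 12 = $411.00

$411.00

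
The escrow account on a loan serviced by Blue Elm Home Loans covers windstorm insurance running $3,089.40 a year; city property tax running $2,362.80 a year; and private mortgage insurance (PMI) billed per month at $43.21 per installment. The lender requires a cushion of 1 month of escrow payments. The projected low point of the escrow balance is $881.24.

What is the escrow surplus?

Windstorm insurance: $3,089.40 per year
City property tax: $2,362.80 per year
Private mortgage insurance (PMI): $43.21 × 12 = $518.52 per year
Total per year = $3,089.40 + $2,362.80 + $518.52 = $5,970.72
Per month = $5,970.72 ÷ 12 = $497.56
Required cushion = 1 × $497.56 = $497.56
Excess over cushion: $881.24 − $497.56 = $383.68

$383.68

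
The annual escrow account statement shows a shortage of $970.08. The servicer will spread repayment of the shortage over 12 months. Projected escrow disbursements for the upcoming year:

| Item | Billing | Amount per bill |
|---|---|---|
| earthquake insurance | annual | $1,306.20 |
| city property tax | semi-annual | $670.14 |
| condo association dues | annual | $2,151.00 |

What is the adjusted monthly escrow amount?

Earthquake insurance: $1,306.20 per year
City property tax: $670.14 × 2 = $1,340.28 per year
Condo association dues: $2,151.00 per year
Total per year = $1,306.20 + $1,340.28 + $2,151.00 = $4,797.48
Per month = $4,797.48 ÷ 12 = $399.79
Monthly shortage recovery: $970.08 ÷ 12 = $80.84
Adjusted monthly = $399.79 + $80.84 = $480.63

$480.63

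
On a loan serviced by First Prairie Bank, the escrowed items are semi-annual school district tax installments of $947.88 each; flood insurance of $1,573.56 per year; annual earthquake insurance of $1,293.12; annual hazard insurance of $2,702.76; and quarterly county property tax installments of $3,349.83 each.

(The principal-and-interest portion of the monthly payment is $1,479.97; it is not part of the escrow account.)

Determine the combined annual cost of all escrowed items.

School district tax = $947.88 × 2 = $1,895.76 annually
Flood insurance = $1,573.56 annually
Earthquake insurance = $1,293.12 annually
Hazard insurance = $2,702.76 annually
County property tax = $3,349.83 × 4 = $13,399.32 annually
Yearly total = $1,895.76 + $1,573.56 + $1,293.12 + $2,702.76 + $13,399.32 = $20,864.52

$20,864.52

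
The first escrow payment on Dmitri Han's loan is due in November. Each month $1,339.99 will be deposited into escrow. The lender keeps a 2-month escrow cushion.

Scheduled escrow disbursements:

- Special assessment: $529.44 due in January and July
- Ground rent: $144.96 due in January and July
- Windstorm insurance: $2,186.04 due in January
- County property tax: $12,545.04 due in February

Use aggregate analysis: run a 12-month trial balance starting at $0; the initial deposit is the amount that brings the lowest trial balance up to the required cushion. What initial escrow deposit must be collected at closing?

$12,725.50

Cushion = 2 × $1,339.99 = $2,679.98
Trial balance (start $0, +$1,339.99 each month, − disbursements):
  Nov: +$1,339.99 → $1,339.99
  Dec: +$1,339.99 → $2,679.98
  Jan: +$1,339.99 − $2,860.44 → $1,159.53
  Feb: +$1,339.99 − $12,545.04 → -$10,045.52
  Mar: +$1,339.99 → -$8,705.53
  Apr: +$1,339.99 → -$7,365.54
  May: +$1,339.99 → -$6,025.55
  Jun: +$1,339.99 → -$4,685.56
  Jul: +$1,339.99 − $674.40 → -$4,019.97
  Aug: +$1,339.99 → -$2,679.98
  Sep: +$1,339.99 → -$1,339.99
  Oct: +$1,339.99 → $0.00
Lowest trial balance = -$10,045.52 (Feb)
Initial deposit = cushion − low point = $2,679.98 − (-$10,045.52) = $12,725.50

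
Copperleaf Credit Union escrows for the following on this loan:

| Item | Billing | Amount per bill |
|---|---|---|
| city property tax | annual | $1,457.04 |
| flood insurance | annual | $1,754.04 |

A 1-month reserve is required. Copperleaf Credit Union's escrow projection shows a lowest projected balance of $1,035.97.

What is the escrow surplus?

City property tax = $1,457.04
Flood insurance = $1,754.04
Combined annual = $3,211.08
Monthly escrow = $3,211.08 / 12 = $267.59
Cushion = 1 × $267.59 = $267.59
Surplus = $1,035.97 − $267.59 = $768.38

$768.38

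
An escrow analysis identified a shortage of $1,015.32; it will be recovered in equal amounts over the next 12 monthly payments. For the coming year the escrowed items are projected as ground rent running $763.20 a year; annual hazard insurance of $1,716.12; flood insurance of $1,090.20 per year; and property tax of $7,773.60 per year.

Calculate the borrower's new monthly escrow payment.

Ground rent = $763.20 per year
Hazard insurance = $1,716.12 per year
Flood insurance = $1,090.20 per year
Property tax = $7,773.60 per year
Annual escrow total = $763.20 + $1,716.12 + $1,090.20 + $7,773.60 = $11,343.12
Base monthly escrow = $11,343.12 ÷ 12 = $945.26
Monthly shortage recovery: $1,015.32 ÷ 12 = $84.61
Adjusted monthly = $945.26 + $84.61 = $1,029.87

$1,029.87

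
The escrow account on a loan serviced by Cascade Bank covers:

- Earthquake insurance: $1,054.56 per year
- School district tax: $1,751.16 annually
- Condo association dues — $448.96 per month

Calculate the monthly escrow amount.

$682.77

Earthquake insurance = $1,054.56/yr
School district tax = $1,751.16/yr
Condo association dues = $448.96 × 12 = $5,387.52/yr
Total annual escrow = $8,193.24
Per month = $8,193.24 ÷ 12 = $682.77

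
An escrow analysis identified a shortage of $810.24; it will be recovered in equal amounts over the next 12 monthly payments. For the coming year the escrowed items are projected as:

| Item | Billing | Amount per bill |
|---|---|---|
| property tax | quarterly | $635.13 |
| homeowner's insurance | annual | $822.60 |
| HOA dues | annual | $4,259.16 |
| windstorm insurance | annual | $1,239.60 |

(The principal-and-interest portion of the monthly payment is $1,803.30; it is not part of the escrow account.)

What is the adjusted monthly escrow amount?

$806.01

Property tax — $635.13 × 4 = $2,540.52 per year
Homeowner's insurance — $822.60 per year
HOA dues — $4,259.16 per year
Windstorm insurance — $1,239.60 per year
Total annual escrow = $2,540.52 + $822.60 + $4,259.16 + $1,239.60 = $8,861.88
Monthly escrow = $8,861.88 ÷ 12 = $738.49
Shortage spread = $810.24 / 12 = $67.52/mo
Adjusted monthly = $738.49 + $67.52 = $806.01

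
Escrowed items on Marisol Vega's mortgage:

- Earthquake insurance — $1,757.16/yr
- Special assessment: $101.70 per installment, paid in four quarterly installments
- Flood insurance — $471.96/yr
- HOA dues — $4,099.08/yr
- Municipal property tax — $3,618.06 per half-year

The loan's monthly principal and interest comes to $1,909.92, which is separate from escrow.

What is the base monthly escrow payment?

Earthquake insurance: $1,757.16
Special assessment: $101.70 × 4 = $406.80
Flood insurance: $471.96
HOA dues: $4,099.08
Municipal property tax: $3,618.06 × 2 = $7,236.12
Yearly total = $13,971.12
Monthly = $13,971.12 / 12 = $1,164.26

$1,164.26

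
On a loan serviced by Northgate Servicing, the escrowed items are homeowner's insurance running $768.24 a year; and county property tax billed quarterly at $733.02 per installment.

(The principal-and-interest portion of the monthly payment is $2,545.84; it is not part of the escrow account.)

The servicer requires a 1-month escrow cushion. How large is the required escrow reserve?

$308.36

Homeowner's insurance = $768.24 per year
County property tax = $733.02 × 4 = $2,932.08 per year
Total per year = $768.24 + $2,932.08 = $3,700.32
Monthly escrow = $3,700.32 / 12 = $308.36
Required cushion = 1 × $308.36 = $308.36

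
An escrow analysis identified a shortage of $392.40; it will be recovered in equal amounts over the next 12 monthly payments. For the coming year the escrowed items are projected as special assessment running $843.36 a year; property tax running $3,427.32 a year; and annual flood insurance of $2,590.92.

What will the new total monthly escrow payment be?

$604.50

Special assessment — $843.36 per year
Property tax — $3,427.32 per year
Flood insurance — $2,590.92 per year
Total per year = $6,861.60
Per month = $6,861.60 ÷ 12 = $571.80
Monthly shortage recovery: $392.40 ÷ 12 = $32.70
Adjusted monthly = $571.80 + $32.70 = $604.50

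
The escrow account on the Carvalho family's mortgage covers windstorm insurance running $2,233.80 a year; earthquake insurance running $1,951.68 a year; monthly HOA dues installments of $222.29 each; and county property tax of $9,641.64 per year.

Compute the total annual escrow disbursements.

$16,494.60

Windstorm insurance: $2,233.80
Earthquake insurance: $1,951.68
HOA dues: $222.29 × 12 = $2,667.48
County property tax: $9,641.64
Yearly total = $16,494.60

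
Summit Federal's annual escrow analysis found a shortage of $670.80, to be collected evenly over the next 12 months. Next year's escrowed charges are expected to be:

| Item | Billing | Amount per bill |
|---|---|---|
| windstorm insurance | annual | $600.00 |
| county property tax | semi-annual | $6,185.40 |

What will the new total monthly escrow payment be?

$1,136.80

Windstorm insurance: $600.00 per year
County property tax: $6,185.40 × 2 = $12,370.80 per year
Yearly total = $600.00 + $12,370.80 = $12,970.80
Monthly escrow = $12,970.80 ÷ 12 = $1,080.90
Monthly shortage recovery: $670.80 / 12 = $55.90
Adjusted monthly = $1,080.90 + $55.90 = $1,136.80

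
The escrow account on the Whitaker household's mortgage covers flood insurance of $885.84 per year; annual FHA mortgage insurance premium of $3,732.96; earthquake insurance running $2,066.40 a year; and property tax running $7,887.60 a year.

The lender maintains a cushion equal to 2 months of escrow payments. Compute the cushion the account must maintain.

$2,428.80

Flood insurance = $885.84/yr
FHA mortgage insurance premium = $3,732.96/yr
Earthquake insurance = $2,066.40/yr
Property tax = $7,887.60/yr
Combined annual = $14,572.80
Monthly = $14,572.80 / 12 = $1,214.40
Reserve = 2 × $1,214.40 = $2,428.80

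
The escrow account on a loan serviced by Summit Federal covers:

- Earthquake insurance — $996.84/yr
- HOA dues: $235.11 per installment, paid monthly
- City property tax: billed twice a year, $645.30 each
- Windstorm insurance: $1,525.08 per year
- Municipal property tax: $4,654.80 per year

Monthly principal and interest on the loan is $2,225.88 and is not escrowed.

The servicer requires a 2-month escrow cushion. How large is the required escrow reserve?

$1,881.44

Earthquake insurance = $996.84/yr
HOA dues = $235.11 × 12 = $2,821.32/yr
City property tax = $645.30 × 2 = $1,290.60/yr
Windstorm insurance = $1,525.08/yr
Municipal property tax = $4,654.80/yr
Combined annual = $11,288.64
Monthly escrow = $11,288.64 / 12 = $940.72
Cushion = 2 × $940.72 = $1,881.44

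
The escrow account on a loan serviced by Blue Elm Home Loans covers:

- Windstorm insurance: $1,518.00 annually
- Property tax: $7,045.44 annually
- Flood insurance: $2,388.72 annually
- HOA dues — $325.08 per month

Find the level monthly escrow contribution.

$1,237.76

Windstorm insurance: $1,518.00 per year
Property tax: $7,045.44 per year
Flood insurance: $2,388.72 per year
HOA dues: $325.08 × 12 = $3,900.96 per year
Yearly total = $14,853.12
Base monthly escrow = $14,853.12 ÷ 12 = $1,237.76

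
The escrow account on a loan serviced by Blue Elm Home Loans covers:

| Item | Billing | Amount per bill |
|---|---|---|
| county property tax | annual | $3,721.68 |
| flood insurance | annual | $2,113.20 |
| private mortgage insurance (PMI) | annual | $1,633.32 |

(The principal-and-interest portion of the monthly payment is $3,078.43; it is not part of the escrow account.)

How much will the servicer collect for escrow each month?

County property tax — $3,721.68 annually
Flood insurance — $2,113.20 annually
Private mortgage insurance (PMI) — $1,633.32 annually
Yearly total = $7,468.20
Monthly = $7,468.20 / 12 = $622.35

$622.35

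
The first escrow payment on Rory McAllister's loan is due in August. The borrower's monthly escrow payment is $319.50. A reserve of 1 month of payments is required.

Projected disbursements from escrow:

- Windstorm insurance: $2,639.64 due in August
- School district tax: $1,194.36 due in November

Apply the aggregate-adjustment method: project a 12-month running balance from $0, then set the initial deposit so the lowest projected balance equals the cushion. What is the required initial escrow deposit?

$2,875.50

Cushion = 1 × $319.50 = $319.50
Trial balance (start $0, +$319.50 each month, − disbursements):
  Aug: +$319.50 − $2,639.64 → -$2,320.14
  Sep: +$319.50 → -$2,000.64
  Oct: +$319.50 → -$1,681.14
  Nov: +$319.50 − $1,194.36 → -$2,556.00
  Dec: +$319.50 → -$2,236.50
  Jan: +$319.50 → -$1,917.00
  Feb: +$319.50 → -$1,597.50
  Mar: +$319.50 → -$1,278.00
  Apr: +$319.50 → -$958.50
  May: +$319.50 → -$639.00
  Jun: +$319.50 → -$319.50
  Jul: +$319.50 → $0.00
Lowest trial balance = -$2,556.00 (Nov)
Initial deposit = cushion − low point = $319.50 − (-$2,556.00) = $2,875.50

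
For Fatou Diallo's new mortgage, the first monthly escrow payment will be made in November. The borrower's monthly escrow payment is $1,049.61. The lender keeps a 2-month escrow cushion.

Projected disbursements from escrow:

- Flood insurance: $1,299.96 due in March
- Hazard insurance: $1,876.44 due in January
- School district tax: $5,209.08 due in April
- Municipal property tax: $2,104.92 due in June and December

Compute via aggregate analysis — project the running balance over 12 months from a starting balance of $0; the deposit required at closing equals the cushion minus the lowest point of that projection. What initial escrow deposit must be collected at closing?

$6,297.66

Cushion = 2 × $1,049.61 = $2,099.22
Trial balance (start $0, +$1,049.61 each month, − disbursements):
  Nov: +$1,049.61 → $1,049.61
  Dec: +$1,049.61 − $2,104.92 → -$5.70
  Jan: +$1,049.61 − $1,876.44 → -$832.53
  Feb: +$1,049.61 → $217.08
  Mar: +$1,049.61 − $1,299.96 → -$33.27
  Apr: +$1,049.61 − $5,209.08 → -$4,192.74
  May: +$1,049.61 → -$3,143.13
  Jun: +$1,049.61 − $2,104.92 → -$4,198.44
  Jul: +$1,049.61 → -$3,148.83
  Aug: +$1,049.61 → -$2,099.22
  Sep: +$1,049.61 → -$1,049.61
  Oct: +$1,049.61 → $0.00
Lowest trial balance = -$4,198.44 (Jun)
Initial deposit = cushion − low point = $2,099.22 − (-$4,198.44) = $6,297.66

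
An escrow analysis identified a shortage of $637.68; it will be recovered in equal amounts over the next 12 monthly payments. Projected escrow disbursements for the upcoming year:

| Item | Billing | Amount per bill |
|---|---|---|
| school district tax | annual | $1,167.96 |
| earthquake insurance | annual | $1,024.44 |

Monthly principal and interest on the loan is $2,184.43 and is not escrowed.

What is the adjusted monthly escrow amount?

$235.84

School district tax = $1,167.96 annually
Earthquake insurance = $1,024.44 annually
Annual escrow total = $2,192.40
Base monthly escrow = $2,192.40 / 12 = $182.70
Shortage per month = $637.68 / 12 = $53.14
New monthly escrow = $182.70 + $53.14 = $235.84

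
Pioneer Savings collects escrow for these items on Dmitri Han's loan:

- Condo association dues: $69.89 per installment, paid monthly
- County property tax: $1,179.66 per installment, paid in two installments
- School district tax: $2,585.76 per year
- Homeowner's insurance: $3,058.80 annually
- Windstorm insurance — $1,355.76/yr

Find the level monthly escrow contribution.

$849.86

Condo association dues = $69.89 × 12 = $838.68
County property tax = $1,179.66 × 2 = $2,359.32
School district tax = $2,585.76
Homeowner's insurance = $3,058.80
Windstorm insurance = $1,355.76
Annual escrow total = $10,198.32
Monthly = $10,198.32 ÷ 12 = $849.86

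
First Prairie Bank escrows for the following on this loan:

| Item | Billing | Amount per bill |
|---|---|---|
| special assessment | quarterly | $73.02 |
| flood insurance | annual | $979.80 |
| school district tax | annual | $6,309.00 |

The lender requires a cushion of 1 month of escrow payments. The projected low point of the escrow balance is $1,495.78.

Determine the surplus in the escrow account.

$864.04

Special assessment = $73.02 × 4 = $292.08
Flood insurance = $979.80
School district tax = $6,309.00
Annual escrow total = $292.08 + $979.80 + $6,309.00 = $7,580.88
Monthly = $7,580.88 / 12 = $631.74
Required cushion = 1 × $631.74 = $631.74
Surplus = $1,495.78 − $631.74 = $864.04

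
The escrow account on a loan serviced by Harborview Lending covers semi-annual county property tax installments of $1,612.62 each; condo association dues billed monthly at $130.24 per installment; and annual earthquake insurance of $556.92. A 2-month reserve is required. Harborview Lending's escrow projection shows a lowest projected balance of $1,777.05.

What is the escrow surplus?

County property tax — $1,612.62 × 2 = $3,225.24 per year
Condo association dues — $130.24 × 12 = $1,562.88 per year
Earthquake insurance — $556.92 per year
Total annual escrow = $3,225.24 + $1,562.88 + $556.92 = $5,345.04
Monthly escrow = $5,345.04 ÷ 12 = $445.42
Required reserve = 2 × $445.42 = $890.84
Surplus = $1,777.05 − $890.84 = $886.21

$886.21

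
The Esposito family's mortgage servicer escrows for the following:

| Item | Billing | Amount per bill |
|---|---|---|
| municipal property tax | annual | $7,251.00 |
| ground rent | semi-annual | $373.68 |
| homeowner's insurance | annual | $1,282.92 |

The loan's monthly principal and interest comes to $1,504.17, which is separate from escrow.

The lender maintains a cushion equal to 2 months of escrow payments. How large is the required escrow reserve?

$1,546.88

Municipal property tax — $7,251.00/yr
Ground rent — $373.68 × 2 = $747.36/yr
Homeowner's insurance — $1,282.92/yr
Total annual escrow = $7,251.00 + $747.36 + $1,282.92 = $9,281.28
Monthly escrow = $9,281.28 / 12 = $773.44
Cushion = 2 × $773.44 = $1,546.88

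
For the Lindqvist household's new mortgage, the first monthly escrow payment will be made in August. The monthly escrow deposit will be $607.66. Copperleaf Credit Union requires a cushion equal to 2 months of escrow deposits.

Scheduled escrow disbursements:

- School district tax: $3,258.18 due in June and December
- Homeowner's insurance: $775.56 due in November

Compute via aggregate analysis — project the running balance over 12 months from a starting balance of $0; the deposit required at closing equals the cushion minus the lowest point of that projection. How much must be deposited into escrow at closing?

$2,210.76

Cushion = 2 × $607.66 = $1,215.32
Trial balance (start $0, +$607.66 each month, − disbursements):
  Aug: +$607.66 → $607.66
  Sep: +$607.66 → $1,215.32
  Oct: +$607.66 → $1,822.98
  Nov: +$607.66 − $775.56 → $1,655.08
  Dec: +$607.66 − $3,258.18 → -$995.44
  Jan: +$607.66 → -$387.78
  Feb: +$607.66 → $219.88
  Mar: +$607.66 → $827.54
  Apr: +$607.66 → $1,435.20
  May: +$607.66 → $2,042.86
  Jun: +$607.66 − $3,258.18 → -$607.66
  Jul: +$607.66 → $0.00
Lowest trial balance = -$995.44 (Dec)
Initial deposit = cushion − low point = $1,215.32 − (-$995.44) = $2,210.76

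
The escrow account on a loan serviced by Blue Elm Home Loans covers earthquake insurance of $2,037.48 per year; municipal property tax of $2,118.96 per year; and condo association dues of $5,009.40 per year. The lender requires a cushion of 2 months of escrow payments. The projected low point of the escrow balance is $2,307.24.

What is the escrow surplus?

Earthquake insurance — $2,037.48/yr
Municipal property tax — $2,118.96/yr
Condo association dues — $5,009.40/yr
Yearly total = $2,037.48 + $2,118.96 + $5,009.40 = $9,165.84
Per month = $9,165.84 ÷ 12 = $763.82
Required cushion = 2 × $763.82 = $1,527.64
Excess over cushion: $2,307.24 − $1,527.64 = $779.60

$779.60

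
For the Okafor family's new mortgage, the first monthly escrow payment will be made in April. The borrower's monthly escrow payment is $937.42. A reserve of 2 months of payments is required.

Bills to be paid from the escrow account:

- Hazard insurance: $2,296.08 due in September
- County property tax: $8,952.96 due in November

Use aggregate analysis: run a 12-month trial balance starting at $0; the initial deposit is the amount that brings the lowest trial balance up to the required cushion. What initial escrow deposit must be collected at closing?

$5,624.52

Cushion = 2 × $937.42 = $1,874.84
Trial balance (start $0, +$937.42 each month, − disbursements):
  Apr: +$937.42 → $937.42
  May: +$937.42 → $1,874.84
  Jun: +$937.42 → $2,812.26
  Jul: +$937.42 → $3,749.68
  Aug: +$937.42 → $4,687.10
  Sep: +$937.42 − $2,296.08 → $3,328.44
  Oct: +$937.42 → $4,265.86
  Nov: +$937.42 − $8,952.96 → -$3,749.68
  Dec: +$937.42 → -$2,812.26
  Jan: +$937.42 → -$1,874.84
  Feb: +$937.42 → -$937.42
  Mar: +$937.42 → $0.00
Lowest trial balance = -$3,749.68 (Nov)
Initial deposit = cushion − low point = $1,874.84 − (-$3,749.68) = $5,624.52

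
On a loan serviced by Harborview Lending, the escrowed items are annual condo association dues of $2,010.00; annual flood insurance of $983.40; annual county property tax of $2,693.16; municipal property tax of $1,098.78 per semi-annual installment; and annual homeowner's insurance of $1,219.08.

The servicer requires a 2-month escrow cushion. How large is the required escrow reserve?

Condo association dues = $2,010.00 per year
Flood insurance = $983.40 per year
County property tax = $2,693.16 per year
Municipal property tax = $1,098.78 × 2 = $2,197.56 per year
Homeowner's insurance = $1,219.08 per year
Total per year = $9,103.20
Per month = $9,103.20 / 12 = $758.60
Required cushion = 2 × $758.60 = $1,517.20

$1,517.20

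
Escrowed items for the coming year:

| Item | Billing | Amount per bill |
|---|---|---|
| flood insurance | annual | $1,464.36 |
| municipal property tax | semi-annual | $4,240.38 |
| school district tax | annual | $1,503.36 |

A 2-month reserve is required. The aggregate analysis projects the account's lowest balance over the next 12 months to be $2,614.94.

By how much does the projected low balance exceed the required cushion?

$706.86

Flood insurance: $1,464.36 per year
Municipal property tax: $4,240.38 × 2 = $8,480.76 per year
School district tax: $1,503.36 per year
Yearly total = $1,464.36 + $8,480.76 + $1,503.36 = $11,448.48
Monthly escrow = $11,448.48 ÷ 12 = $954.04
Required reserve = 2 × $954.04 = $1,908.08
Excess over cushion: $2,614.94 − $1,908.08 = $706.86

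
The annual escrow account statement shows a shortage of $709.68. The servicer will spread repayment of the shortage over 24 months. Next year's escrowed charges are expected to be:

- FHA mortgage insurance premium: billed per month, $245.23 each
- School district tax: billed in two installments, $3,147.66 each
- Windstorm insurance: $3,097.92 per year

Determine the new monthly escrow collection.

FHA mortgage insurance premium: $245.23 × 12 = $2,942.76/yr
School district tax: $3,147.66 × 2 = $6,295.32/yr
Windstorm insurance: $3,097.92/yr
Total per year = $12,336.00
Base monthly escrow = $12,336.00 / 12 = $1,028.00
Shortage spread = $709.68 ÷ 24 = $29.57/mo
New monthly escrow = $1,028.00 + $29.57 = $1,057.57

$1,057.57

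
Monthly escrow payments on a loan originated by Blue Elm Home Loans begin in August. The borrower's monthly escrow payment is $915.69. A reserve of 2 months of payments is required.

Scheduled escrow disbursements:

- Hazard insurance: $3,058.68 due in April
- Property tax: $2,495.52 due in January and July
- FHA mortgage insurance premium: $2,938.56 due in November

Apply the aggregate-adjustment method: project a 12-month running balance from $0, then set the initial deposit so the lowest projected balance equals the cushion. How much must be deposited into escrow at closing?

Cushion = 2 × $915.69 = $1,831.38
Trial balance (start $0, +$915.69 each month, − disbursements):
  Aug: +$915.69 → $915.69
  Sep: +$915.69 → $1,831.38
  Oct: +$915.69 → $2,747.07
  Nov: +$915.69 − $2,938.56 → $724.20
  Dec: +$915.69 → $1,639.89
  Jan: +$915.69 − $2,495.52 → $60.06
  Feb: +$915.69 → $975.75
  Mar: +$915.69 → $1,891.44
  Apr: +$915.69 − $3,058.68 → -$251.55
  May: +$915.69 → $664.14
  Jun: +$915.69 → $1,579.83
  Jul: +$915.69 − $2,495.52 → $0.00
Lowest trial balance = -$251.55 (Apr)
Initial deposit = cushion − low point = $1,831.38 − (-$251.55) = $2,082.93

$2,082.93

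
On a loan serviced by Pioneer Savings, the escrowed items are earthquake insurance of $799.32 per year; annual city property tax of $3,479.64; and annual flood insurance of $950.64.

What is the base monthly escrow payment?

$435.80

Earthquake insurance = $799.32
City property tax = $3,479.64
Flood insurance = $950.64
Total annual escrow = $799.32 + $3,479.64 + $950.64 = $5,229.60
Base monthly escrow = $5,229.60 / 12 = $435.80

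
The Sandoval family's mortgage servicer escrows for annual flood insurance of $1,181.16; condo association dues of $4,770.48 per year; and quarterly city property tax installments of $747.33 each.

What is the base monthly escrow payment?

$745.08

Flood insurance = $1,181.16 annually
Condo association dues = $4,770.48 annually
City property tax = $747.33 × 4 = $2,989.32 annually
Combined annual = $1,181.16 + $4,770.48 + $2,989.32 = $8,940.96
Per month = $8,940.96 / 12 = $745.08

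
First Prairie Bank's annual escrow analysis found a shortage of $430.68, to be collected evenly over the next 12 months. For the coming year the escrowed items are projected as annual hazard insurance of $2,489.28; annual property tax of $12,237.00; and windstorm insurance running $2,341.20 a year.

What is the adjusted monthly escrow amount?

Hazard insurance — $2,489.28 per year
Property tax — $12,237.00 per year
Windstorm insurance — $2,341.20 per year
Combined annual = $17,067.48
Base monthly escrow = $17,067.48 ÷ 12 = $1,422.29
Monthly shortage recovery: $430.68 / 12 = $35.89
New monthly escrow = $1,422.29 + $35.89 = $1,458.18

$1,458.18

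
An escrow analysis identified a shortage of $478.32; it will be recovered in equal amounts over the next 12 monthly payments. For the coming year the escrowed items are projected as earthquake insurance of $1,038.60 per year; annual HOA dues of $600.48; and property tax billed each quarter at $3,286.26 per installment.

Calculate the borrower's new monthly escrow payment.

Earthquake insurance = $1,038.60 annually
HOA dues = $600.48 annually
Property tax = $3,286.26 × 4 = $13,145.04 annually
Combined annual = $1,038.60 + $600.48 + $13,145.04 = $14,784.12
Monthly escrow = $14,784.12 / 12 = $1,232.01
Shortage per month = $478.32 / 12 = $39.86
Adjusted monthly = $1,232.01 + $39.86 = $1,271.87

$1,271.87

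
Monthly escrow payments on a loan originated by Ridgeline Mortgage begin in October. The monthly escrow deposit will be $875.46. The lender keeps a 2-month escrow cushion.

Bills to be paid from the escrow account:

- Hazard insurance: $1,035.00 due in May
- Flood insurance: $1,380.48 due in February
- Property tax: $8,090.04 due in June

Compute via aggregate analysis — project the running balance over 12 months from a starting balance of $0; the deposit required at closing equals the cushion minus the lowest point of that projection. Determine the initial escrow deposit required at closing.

Cushion = 2 × $875.46 = $1,750.92
Trial balance (start $0, +$875.46 each month, − disbursements):
  Oct: +$875.46 → $875.46
  Nov: +$875.46 → $1,750.92
  Dec: +$875.46 → $2,626.38
  Jan: +$875.46 → $3,501.84
  Feb: +$875.46 − $1,380.48 → $2,996.82
  Mar: +$875.46 → $3,872.28
  Apr: +$875.46 → $4,747.74
  May: +$875.46 − $1,035.00 → $4,588.20
  Jun: +$875.46 − $8,090.04 → -$2,626.38
  Jul: +$875.46 → -$1,750.92
  Aug: +$875.46 → -$875.46
  Sep: +$875.46 → $0.00
Lowest trial balance = -$2,626.38 (Jun)
Initial deposit = cushion − low point = $1,750.92 − (-$2,626.38) = $4,377.30

$4,377.30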